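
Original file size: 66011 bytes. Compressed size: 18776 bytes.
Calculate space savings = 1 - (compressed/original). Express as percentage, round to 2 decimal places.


ratio = compressed/original = 18776/66011 = 0.284437
savings = 1 - ratio = 1 - 0.284437 = 0.715563
as a percentage: 0.715563 * 100 = 71.56%

Space savings = 1 - 18776/66011 = 71.56%


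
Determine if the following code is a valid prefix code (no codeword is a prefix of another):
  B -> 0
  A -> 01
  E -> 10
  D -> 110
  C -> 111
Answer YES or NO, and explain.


Checking each pair (does one codeword prefix another?):
  B='0' vs A='01': prefix -- VIOLATION

NO -- this is NOT a valid prefix code. B (0) is a prefix of A (01).


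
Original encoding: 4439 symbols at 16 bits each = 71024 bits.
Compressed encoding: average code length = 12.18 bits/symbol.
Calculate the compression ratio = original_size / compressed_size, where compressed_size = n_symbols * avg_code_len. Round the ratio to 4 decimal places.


original_size = n_symbols * orig_bits = 4439 * 16 = 71024 bits
compressed_size = n_symbols * avg_code_len = 4439 * 12.18 = 54067.02 bits
ratio = original_size / compressed_size = 71024 / 54067.02 = 1.3136

Compression ratio = 1.3136


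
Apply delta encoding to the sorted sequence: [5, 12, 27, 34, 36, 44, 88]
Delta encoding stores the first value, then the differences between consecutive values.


First value: 5
Deltas:
  12 - 5 = 7
  27 - 12 = 15
  34 - 27 = 7
  36 - 34 = 2
  44 - 36 = 8
  88 - 44 = 44


Delta encoded: [5, 7, 15, 7, 2, 8, 44]


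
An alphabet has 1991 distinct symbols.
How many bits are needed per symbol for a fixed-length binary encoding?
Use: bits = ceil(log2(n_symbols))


log2(1991) = 10.9593
Bracket: 2^10 = 1024 < 1991 <= 2^11 = 2048
So ceil(log2(1991)) = 11

bits = ceil(log2(1991)) = ceil(10.9593) = 11 bits


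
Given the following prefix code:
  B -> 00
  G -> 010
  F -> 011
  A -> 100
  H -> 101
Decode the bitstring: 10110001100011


Decoding step by step:
Bits 101 -> H
Bits 100 -> A
Bits 011 -> F
Bits 00 -> B
Bits 011 -> F


Decoded message: HAFBF


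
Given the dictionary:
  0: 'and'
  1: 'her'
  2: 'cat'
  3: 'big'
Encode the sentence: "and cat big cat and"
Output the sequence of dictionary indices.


Look up each word in the dictionary:
  'and' -> 0
  'cat' -> 2
  'big' -> 3
  'cat' -> 2
  'and' -> 0

Encoded: [0, 2, 3, 2, 0]


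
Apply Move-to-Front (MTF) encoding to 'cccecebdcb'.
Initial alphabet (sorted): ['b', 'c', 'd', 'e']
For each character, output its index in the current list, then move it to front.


MTF encoding:
'c': index 1 in ['b', 'c', 'd', 'e'] -> ['c', 'b', 'd', 'e']
'c': index 0 in ['c', 'b', 'd', 'e'] -> ['c', 'b', 'd', 'e']
'c': index 0 in ['c', 'b', 'd', 'e'] -> ['c', 'b', 'd', 'e']
'e': index 3 in ['c', 'b', 'd', 'e'] -> ['e', 'c', 'b', 'd']
'c': index 1 in ['e', 'c', 'b', 'd'] -> ['c', 'e', 'b', 'd']
'e': index 1 in ['c', 'e', 'b', 'd'] -> ['e', 'c', 'b', 'd']
'b': index 2 in ['e', 'c', 'b', 'd'] -> ['b', 'e', 'c', 'd']
'd': index 3 in ['b', 'e', 'c', 'd'] -> ['d', 'b', 'e', 'c']
'c': index 3 in ['d', 'b', 'e', 'c'] -> ['c', 'd', 'b', 'e']
'b': index 2 in ['c', 'd', 'b', 'e'] -> ['b', 'c', 'd', 'e']


Output: [1, 0, 0, 3, 1, 1, 2, 3, 3, 2]


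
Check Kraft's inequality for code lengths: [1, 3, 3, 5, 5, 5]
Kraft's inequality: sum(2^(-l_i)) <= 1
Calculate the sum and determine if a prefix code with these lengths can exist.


Sum = 2^(-1) + 2^(-3) + 2^(-3) + 2^(-5) + 2^(-5) + 2^(-5)
    = 0.5 + 0.125 + 0.125 + 0.03125 + 0.03125 + 0.03125
    = 27/32 = 0.84375
Since 0.84375 <= 1, Kraft's inequality IS satisfied.
A prefix code with these lengths CAN exist.

Kraft sum = 0.84375. Satisfied.


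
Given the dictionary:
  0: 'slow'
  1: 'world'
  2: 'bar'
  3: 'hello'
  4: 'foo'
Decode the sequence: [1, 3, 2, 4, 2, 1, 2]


Look up each index in the dictionary:
  1 -> 'world'
  3 -> 'hello'
  2 -> 'bar'
  4 -> 'foo'
  2 -> 'bar'
  1 -> 'world'
  2 -> 'bar'

Decoded: "world hello bar foo bar world bar"


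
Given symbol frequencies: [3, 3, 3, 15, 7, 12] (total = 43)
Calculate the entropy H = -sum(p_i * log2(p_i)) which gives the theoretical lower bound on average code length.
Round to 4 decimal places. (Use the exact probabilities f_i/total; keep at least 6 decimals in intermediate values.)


Per-symbol terms -p_i * log2(p_i) with p_i = f_i/43:
  p = 3/43 = 0.069767: log2(p) = -3.841302, -p*log2(p) = 0.267998
  p = 3/43 = 0.069767: log2(p) = -3.841302, -p*log2(p) = 0.267998
  p = 3/43 = 0.069767: log2(p) = -3.841302, -p*log2(p) = 0.267998
  p = 15/43 = 0.348837: log2(p) = -1.519374, -p*log2(p) = 0.530014
  p = 7/43 = 0.162791: log2(p) = -2.618910, -p*log2(p) = 0.426334
  p = 12/43 = 0.279070: log2(p) = -1.841302, -p*log2(p) = 0.513852
H = 0.267998 + 0.267998 + 0.267998 + 0.530014 + 0.426334 + 0.513852 = 2.274194

H = 2.2742 bits/symbol


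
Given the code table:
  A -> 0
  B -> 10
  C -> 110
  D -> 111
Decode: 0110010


Decoding:
0 -> A
110 -> C
0 -> A
10 -> B


Result: ACAB


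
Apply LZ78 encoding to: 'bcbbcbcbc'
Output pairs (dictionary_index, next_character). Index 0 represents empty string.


LZ78 encoding steps:
Dictionary: {0: ''}
Step 1: w='' (idx 0), next='b' -> output (0, 'b'), add 'b' as idx 1
Step 2: w='' (idx 0), next='c' -> output (0, 'c'), add 'c' as idx 2
Step 3: w='b' (idx 1), next='b' -> output (1, 'b'), add 'bb' as idx 3
Step 4: w='c' (idx 2), next='b' -> output (2, 'b'), add 'cb' as idx 4
Step 5: w='cb' (idx 4), next='c' -> output (4, 'c'), add 'cbc' as idx 5


Encoded: [(0, 'b'), (0, 'c'), (1, 'b'), (2, 'b'), (4, 'c')]


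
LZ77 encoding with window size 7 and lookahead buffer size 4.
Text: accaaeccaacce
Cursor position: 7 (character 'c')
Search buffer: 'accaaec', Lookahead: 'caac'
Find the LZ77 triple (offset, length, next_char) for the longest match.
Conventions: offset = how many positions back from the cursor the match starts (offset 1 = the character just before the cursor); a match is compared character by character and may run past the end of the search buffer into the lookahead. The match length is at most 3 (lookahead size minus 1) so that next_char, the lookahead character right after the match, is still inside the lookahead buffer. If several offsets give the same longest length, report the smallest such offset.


Try each offset into the search buffer:
  offset=1 (pos 6, char 'c'): match length 1
  offset=2 (pos 5, char 'e'): match length 0
  offset=3 (pos 4, char 'a'): match length 0
  offset=4 (pos 3, char 'a'): match length 0
  offset=5 (pos 2, char 'c'): match length 3
  offset=6 (pos 1, char 'c'): match length 1
  offset=7 (pos 0, char 'a'): match length 0
Longest match has length 3 at offset 5.
next_char = character at position 7 + 3 = 10 -> 'c'

Best match: offset=5, length=3 (matching 'caa' starting at position 2)
LZ77 triple: (5, 3, 'c')


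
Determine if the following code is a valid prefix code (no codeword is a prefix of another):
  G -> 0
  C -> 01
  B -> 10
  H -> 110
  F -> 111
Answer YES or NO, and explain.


Checking each pair (does one codeword prefix another?):
  G='0' vs C='01': prefix -- VIOLATION

NO -- this is NOT a valid prefix code. G (0) is a prefix of C (01).


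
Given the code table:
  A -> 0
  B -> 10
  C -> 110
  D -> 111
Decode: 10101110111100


Decoding:
10 -> B
10 -> B
111 -> D
0 -> A
111 -> D
10 -> B
0 -> A


Result: BBDADBA


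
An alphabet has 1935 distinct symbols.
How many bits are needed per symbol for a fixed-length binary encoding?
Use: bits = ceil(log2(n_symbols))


log2(1935) = 10.9181
Bracket: 2^10 = 1024 < 1935 <= 2^11 = 2048
So ceil(log2(1935)) = 11

bits = ceil(log2(1935)) = ceil(10.9181) = 11 bits


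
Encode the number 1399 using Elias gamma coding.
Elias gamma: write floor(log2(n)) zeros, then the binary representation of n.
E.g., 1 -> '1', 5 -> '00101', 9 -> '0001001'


num_bits = floor(log2(1399)) + 1 = 11
leading_zeros = num_bits - 1 = 10
binary(1399) = 10101110111

Elias gamma(1399) = '0000000000' + '10101110111' = 000000000010101110111 (21 bits)


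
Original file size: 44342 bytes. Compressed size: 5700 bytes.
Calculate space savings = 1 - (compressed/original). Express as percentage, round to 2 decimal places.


ratio = compressed/original = 5700/44342 = 0.128546
savings = 1 - ratio = 1 - 0.128546 = 0.871454
as a percentage: 0.871454 * 100 = 87.15%

Space savings = 1 - 5700/44342 = 87.15%


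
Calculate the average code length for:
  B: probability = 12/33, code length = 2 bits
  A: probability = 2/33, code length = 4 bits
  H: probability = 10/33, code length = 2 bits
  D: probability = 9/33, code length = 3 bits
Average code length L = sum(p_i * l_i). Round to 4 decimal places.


Weighted contributions p_i * l_i:
  B: (12/33) * 2 = 24/33
  A: (2/33) * 4 = 8/33
  H: (10/33) * 2 = 20/33
  D: (9/33) * 3 = 27/33
Sum = (24 + 8 + 20 + 27)/33 = 79/33

L = 79/33 = 2.3939 bits/symbol


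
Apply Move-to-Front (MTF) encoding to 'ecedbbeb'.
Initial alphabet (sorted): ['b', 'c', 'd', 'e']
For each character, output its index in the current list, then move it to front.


MTF encoding:
'e': index 3 in ['b', 'c', 'd', 'e'] -> ['e', 'b', 'c', 'd']
'c': index 2 in ['e', 'b', 'c', 'd'] -> ['c', 'e', 'b', 'd']
'e': index 1 in ['c', 'e', 'b', 'd'] -> ['e', 'c', 'b', 'd']
'd': index 3 in ['e', 'c', 'b', 'd'] -> ['d', 'e', 'c', 'b']
'b': index 3 in ['d', 'e', 'c', 'b'] -> ['b', 'd', 'e', 'c']
'b': index 0 in ['b', 'd', 'e', 'c'] -> ['b', 'd', 'e', 'c']
'e': index 2 in ['b', 'd', 'e', 'c'] -> ['e', 'b', 'd', 'c']
'b': index 1 in ['e', 'b', 'd', 'c'] -> ['b', 'e', 'd', 'c']


Output: [3, 2, 1, 3, 3, 0, 2, 1]


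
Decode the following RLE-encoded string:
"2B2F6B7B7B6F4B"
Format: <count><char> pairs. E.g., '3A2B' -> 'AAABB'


Expanding each <count><char> pair:
  2B -> 'BB'
  2F -> 'FF'
  6B -> 'BBBBBB'
  7B -> 'BBBBBBB'
  7B -> 'BBBBBBB'
  6F -> 'FFFFFF'
  4B -> 'BBBB'

Decoded = BBFFBBBBBBBBBBBBBBBBBBBBFFFFFFBBBB


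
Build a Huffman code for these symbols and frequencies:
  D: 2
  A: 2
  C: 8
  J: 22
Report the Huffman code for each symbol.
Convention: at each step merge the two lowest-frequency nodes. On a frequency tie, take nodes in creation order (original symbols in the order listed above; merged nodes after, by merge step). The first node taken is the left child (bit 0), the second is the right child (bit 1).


Huffman tree construction:
Step 1: Merge D(2) + A(2) = 4
Step 2: Merge (D+A)(4) + C(8) = 12
Step 3: Merge ((D+A)+C)(12) + J(22) = 34
Read each symbol's code off the tree from the root (left child = 0, right child = 1).

Codes:
  D: 000 (length 3)
  A: 001 (length 3)
  C: 01 (length 2)
  J: 1 (length 1)
Average code length: 50/34 = 1.4706 bits/symbol


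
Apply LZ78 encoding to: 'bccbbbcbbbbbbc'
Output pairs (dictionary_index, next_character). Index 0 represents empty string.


LZ78 encoding steps:
Dictionary: {0: ''}
Step 1: w='' (idx 0), next='b' -> output (0, 'b'), add 'b' as idx 1
Step 2: w='' (idx 0), next='c' -> output (0, 'c'), add 'c' as idx 2
Step 3: w='c' (idx 2), next='b' -> output (2, 'b'), add 'cb' as idx 3
Step 4: w='b' (idx 1), next='b' -> output (1, 'b'), add 'bb' as idx 4
Step 5: w='cb' (idx 3), next='b' -> output (3, 'b'), add 'cbb' as idx 5
Step 6: w='bb' (idx 4), next='b' -> output (4, 'b'), add 'bbb' as idx 6
Step 7: w='b' (idx 1), next='c' -> output (1, 'c'), add 'bc' as idx 7


Encoded: [(0, 'b'), (0, 'c'), (2, 'b'), (1, 'b'), (3, 'b'), (4, 'b'), (1, 'c')]


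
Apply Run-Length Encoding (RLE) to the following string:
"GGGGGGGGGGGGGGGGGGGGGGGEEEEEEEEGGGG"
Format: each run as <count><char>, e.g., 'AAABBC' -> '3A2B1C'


Scanning runs left to right:
  i=0: run of 'G' x 23 -> '23G'
  i=23: run of 'E' x 8 -> '8E'
  i=31: run of 'G' x 4 -> '4G'

RLE = 23G8E4G


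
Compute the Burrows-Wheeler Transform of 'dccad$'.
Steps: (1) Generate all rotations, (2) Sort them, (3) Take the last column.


Rotations (sorted):
  0: $dccad -> last char: d
  1: ad$dcc -> last char: c
  2: cad$dc -> last char: c
  3: ccad$d -> last char: d
  4: d$dcca -> last char: a
  5: dccad$ -> last char: $


BWT = dccda$


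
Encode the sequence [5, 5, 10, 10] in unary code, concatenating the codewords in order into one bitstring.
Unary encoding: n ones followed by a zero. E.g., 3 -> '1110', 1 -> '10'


Encode each number as n ones followed by a terminating 0:
  5 -> 111110 (6 bits)
  5 -> 111110 (6 bits)
  10 -> 11111111110 (11 bits)
  10 -> 11111111110 (11 bits)
Total length = 6 + 6 + 11 + 11 = 34 bits.

Unary([5, 5, 10, 10]) = 1111101111101111111111011111111110 (34 bits)


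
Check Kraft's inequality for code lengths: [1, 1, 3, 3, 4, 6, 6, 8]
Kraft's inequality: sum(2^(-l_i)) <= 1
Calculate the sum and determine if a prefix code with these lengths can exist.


Sum = 2^(-1) + 2^(-1) + 2^(-3) + 2^(-3) + 2^(-4) + 2^(-6) + 2^(-6) + 2^(-8)
    = 0.5 + 0.5 + 0.125 + 0.125 + 0.0625 + 0.015625 + 0.015625 + 0.00390625
    = 345/256 = 1.34765625
Since 1.34765625 > 1, Kraft's inequality is NOT satisfied.
A prefix code with these lengths CANNOT exist.

Kraft sum = 1.34765625. Not satisfied.


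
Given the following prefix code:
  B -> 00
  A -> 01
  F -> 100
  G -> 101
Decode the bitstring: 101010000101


Decoding step by step:
Bits 101 -> G
Bits 01 -> A
Bits 00 -> B
Bits 00 -> B
Bits 101 -> G


Decoded message: GABBG


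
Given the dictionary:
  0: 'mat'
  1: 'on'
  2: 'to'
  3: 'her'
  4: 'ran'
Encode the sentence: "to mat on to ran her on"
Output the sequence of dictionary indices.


Look up each word in the dictionary:
  'to' -> 2
  'mat' -> 0
  'on' -> 1
  'to' -> 2
  'ran' -> 4
  'her' -> 3
  'on' -> 1

Encoded: [2, 0, 1, 2, 4, 3, 1]


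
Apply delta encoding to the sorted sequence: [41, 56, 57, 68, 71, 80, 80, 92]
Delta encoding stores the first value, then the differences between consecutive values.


First value: 41
Deltas:
  56 - 41 = 15
  57 - 56 = 1
  68 - 57 = 11
  71 - 68 = 3
  80 - 71 = 9
  80 - 80 = 0
  92 - 80 = 12


Delta encoded: [41, 15, 1, 11, 3, 9, 0, 12]


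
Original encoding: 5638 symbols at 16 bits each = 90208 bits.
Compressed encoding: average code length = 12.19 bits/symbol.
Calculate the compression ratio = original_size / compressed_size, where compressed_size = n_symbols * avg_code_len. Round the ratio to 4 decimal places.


original_size = n_symbols * orig_bits = 5638 * 16 = 90208 bits
compressed_size = n_symbols * avg_code_len = 5638 * 12.19 = 68727.22 bits
ratio = original_size / compressed_size = 90208 / 68727.22 = 1.3126

Compression ratio = 1.3126


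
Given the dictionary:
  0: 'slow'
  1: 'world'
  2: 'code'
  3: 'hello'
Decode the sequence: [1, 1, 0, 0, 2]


Look up each index in the dictionary:
  1 -> 'world'
  1 -> 'world'
  0 -> 'slow'
  0 -> 'slow'
  2 -> 'code'

Decoded: "world world slow slow code"


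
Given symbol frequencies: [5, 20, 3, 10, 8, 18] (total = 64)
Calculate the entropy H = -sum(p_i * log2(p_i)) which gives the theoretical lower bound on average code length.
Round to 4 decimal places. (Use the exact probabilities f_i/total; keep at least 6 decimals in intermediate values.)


Per-symbol terms -p_i * log2(p_i) with p_i = f_i/64:
  p = 5/64 = 0.078125: log2(p) = -3.678072, -p*log2(p) = 0.287349
  p = 20/64 = 0.312500: log2(p) = -1.678072, -p*log2(p) = 0.524397
  p = 3/64 = 0.046875: log2(p) = -4.415037, -p*log2(p) = 0.206955
  p = 10/64 = 0.156250: log2(p) = -2.678072, -p*log2(p) = 0.418449
  p = 8/64 = 0.125000: log2(p) = -3.000000, -p*log2(p) = 0.375000
  p = 18/64 = 0.281250: log2(p) = -1.830075, -p*log2(p) = 0.514709
H = 0.287349 + 0.524397 + 0.206955 + 0.418449 + 0.375000 + 0.514709 = 2.326859

H = 2.3269 bits/symbol


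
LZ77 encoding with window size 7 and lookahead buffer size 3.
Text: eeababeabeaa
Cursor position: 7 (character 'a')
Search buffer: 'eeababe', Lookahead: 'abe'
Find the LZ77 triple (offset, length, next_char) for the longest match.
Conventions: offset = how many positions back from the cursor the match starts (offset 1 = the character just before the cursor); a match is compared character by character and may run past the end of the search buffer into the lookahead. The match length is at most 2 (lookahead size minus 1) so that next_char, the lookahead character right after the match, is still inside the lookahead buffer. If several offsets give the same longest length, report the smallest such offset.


Try each offset into the search buffer:
  offset=1 (pos 6, char 'e'): match length 0
  offset=2 (pos 5, char 'b'): match length 0
  offset=3 (pos 4, char 'a'): match length 2
  offset=4 (pos 3, char 'b'): match length 0
  offset=5 (pos 2, char 'a'): match length 2
  offset=6 (pos 1, char 'e'): match length 0
  offset=7 (pos 0, char 'e'): match length 0
Longest match has length 2, found at offsets 3, 5; take the smallest, offset 3.
next_char = character at position 7 + 2 = 9 -> 'e'

Best match: offset=3, length=2 (matching 'ab' starting at position 4)
LZ77 triple: (3, 2, 'e')


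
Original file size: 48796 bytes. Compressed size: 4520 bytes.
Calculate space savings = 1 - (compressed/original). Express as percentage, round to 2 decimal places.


ratio = compressed/original = 4520/48796 = 0.092631
savings = 1 - ratio = 1 - 0.092631 = 0.907369
as a percentage: 0.907369 * 100 = 90.74%

Space savings = 1 - 4520/48796 = 90.74%


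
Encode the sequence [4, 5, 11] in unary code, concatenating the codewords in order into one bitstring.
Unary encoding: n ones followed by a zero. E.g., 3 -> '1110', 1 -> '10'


Encode each number as n ones followed by a terminating 0:
  4 -> 11110 (5 bits)
  5 -> 111110 (6 bits)
  11 -> 111111111110 (12 bits)
Total length = 5 + 6 + 12 = 23 bits.

Unary([4, 5, 11]) = 11110111110111111111110 (23 bits)


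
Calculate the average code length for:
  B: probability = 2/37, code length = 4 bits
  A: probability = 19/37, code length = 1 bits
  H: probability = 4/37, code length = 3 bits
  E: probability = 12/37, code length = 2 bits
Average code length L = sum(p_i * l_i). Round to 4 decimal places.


Weighted contributions p_i * l_i:
  B: (2/37) * 4 = 8/37
  A: (19/37) * 1 = 19/37
  H: (4/37) * 3 = 12/37
  E: (12/37) * 2 = 24/37
Sum = (8 + 19 + 12 + 24)/37 = 63/37

L = 63/37 = 1.7027 bits/symbol


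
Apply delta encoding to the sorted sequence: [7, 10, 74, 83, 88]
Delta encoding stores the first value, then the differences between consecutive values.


First value: 7
Deltas:
  10 - 7 = 3
  74 - 10 = 64
  83 - 74 = 9
  88 - 83 = 5


Delta encoded: [7, 3, 64, 9, 5]


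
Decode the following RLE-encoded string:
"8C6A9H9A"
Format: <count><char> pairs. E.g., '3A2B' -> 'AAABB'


Expanding each <count><char> pair:
  8C -> 'CCCCCCCC'
  6A -> 'AAAAAA'
  9H -> 'HHHHHHHHH'
  9A -> 'AAAAAAAAA'

Decoded = CCCCCCCCAAAAAAHHHHHHHHHAAAAAAAAA


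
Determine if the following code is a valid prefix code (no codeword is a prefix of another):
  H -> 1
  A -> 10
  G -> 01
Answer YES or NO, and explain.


Checking each pair (does one codeword prefix another?):
  H='1' vs A='10': prefix -- VIOLATION

NO -- this is NOT a valid prefix code. H (1) is a prefix of A (10).


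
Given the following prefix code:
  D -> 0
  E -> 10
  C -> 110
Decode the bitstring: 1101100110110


Decoding step by step:
Bits 110 -> C
Bits 110 -> C
Bits 0 -> D
Bits 110 -> C
Bits 110 -> C


Decoded message: CCDCC


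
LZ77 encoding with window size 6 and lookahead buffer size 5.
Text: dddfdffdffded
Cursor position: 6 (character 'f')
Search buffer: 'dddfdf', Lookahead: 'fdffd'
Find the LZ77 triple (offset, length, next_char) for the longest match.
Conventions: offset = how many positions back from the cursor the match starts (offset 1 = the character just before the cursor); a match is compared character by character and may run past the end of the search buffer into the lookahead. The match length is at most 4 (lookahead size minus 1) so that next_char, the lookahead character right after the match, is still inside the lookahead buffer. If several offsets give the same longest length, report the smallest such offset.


Try each offset into the search buffer:
  offset=1 (pos 5, char 'f'): match length 1
  offset=2 (pos 4, char 'd'): match length 0
  offset=3 (pos 3, char 'f'): match length 4
  offset=4 (pos 2, char 'd'): match length 0
  offset=5 (pos 1, char 'd'): match length 0
  offset=6 (pos 0, char 'd'): match length 0
Longest match has length 4 at offset 3.
next_char = character at position 6 + 4 = 10 -> 'd'

Best match: offset=3, length=4 (matching 'fdff' starting at position 3)
LZ77 triple: (3, 4, 'd')


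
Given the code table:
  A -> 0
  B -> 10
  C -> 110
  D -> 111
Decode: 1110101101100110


Decoding:
111 -> D
0 -> A
10 -> B
110 -> C
110 -> C
0 -> A
110 -> C


Result: DABCCAC


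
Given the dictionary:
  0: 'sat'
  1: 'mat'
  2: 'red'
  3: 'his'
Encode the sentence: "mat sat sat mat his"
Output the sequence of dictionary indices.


Look up each word in the dictionary:
  'mat' -> 1
  'sat' -> 0
  'sat' -> 0
  'mat' -> 1
  'his' -> 3

Encoded: [1, 0, 0, 1, 3]


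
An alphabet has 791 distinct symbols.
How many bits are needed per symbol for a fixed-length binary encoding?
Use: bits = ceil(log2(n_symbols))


log2(791) = 9.6275
Bracket: 2^9 = 512 < 791 <= 2^10 = 1024
So ceil(log2(791)) = 10

bits = ceil(log2(791)) = ceil(9.6275) = 10 bits


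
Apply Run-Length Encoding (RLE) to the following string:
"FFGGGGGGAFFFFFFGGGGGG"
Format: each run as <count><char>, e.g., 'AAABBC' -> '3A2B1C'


Scanning runs left to right:
  i=0: run of 'F' x 2 -> '2F'
  i=2: run of 'G' x 6 -> '6G'
  i=8: run of 'A' x 1 -> '1A'
  i=9: run of 'F' x 6 -> '6F'
  i=15: run of 'G' x 6 -> '6G'

RLE = 2F6G1A6F6G


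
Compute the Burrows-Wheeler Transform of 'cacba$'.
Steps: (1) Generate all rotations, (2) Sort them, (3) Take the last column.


Rotations (sorted):
  0: $cacba -> last char: a
  1: a$cacb -> last char: b
  2: acba$c -> last char: c
  3: ba$cac -> last char: c
  4: cacba$ -> last char: $
  5: cba$ca -> last char: a


BWT = abcc$a


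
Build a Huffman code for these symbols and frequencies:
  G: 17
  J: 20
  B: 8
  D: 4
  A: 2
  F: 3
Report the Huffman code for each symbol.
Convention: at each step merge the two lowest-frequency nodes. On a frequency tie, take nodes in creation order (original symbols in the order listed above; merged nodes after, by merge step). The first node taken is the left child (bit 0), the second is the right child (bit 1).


Huffman tree construction:
Step 1: Merge A(2) + F(3) = 5
Step 2: Merge D(4) + (A+F)(5) = 9
Step 3: Merge B(8) + (D+(A+F))(9) = 17
Step 4: Merge G(17) + (B+(D+(A+F)))(17) = 34
Step 5: Merge J(20) + (G+(B+(D+(A+F))))(34) = 54
Read each symbol's code off the tree from the root (left child = 0, right child = 1).

Codes:
  G: 10 (length 2)
  J: 0 (length 1)
  B: 110 (length 3)
  D: 1110 (length 4)
  A: 11110 (length 5)
  F: 11111 (length 5)
Average code length: 119/54 = 2.2037 bits/symbol


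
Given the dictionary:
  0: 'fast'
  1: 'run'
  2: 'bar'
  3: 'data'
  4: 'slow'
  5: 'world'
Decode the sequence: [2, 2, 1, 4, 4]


Look up each index in the dictionary:
  2 -> 'bar'
  2 -> 'bar'
  1 -> 'run'
  4 -> 'slow'
  4 -> 'slow'

Decoded: "bar bar run slow slow"


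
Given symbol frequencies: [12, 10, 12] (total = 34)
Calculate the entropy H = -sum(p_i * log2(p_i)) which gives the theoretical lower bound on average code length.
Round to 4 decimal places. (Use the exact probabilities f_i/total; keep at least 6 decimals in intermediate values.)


Per-symbol terms -p_i * log2(p_i) with p_i = f_i/34:
  p = 12/34 = 0.352941: log2(p) = -1.502500, -p*log2(p) = 0.530294
  p = 10/34 = 0.294118: log2(p) = -1.765535, -p*log2(p) = 0.519275
  p = 12/34 = 0.352941: log2(p) = -1.502500, -p*log2(p) = 0.530294
H = 0.530294 + 0.519275 + 0.530294 = 1.579863

H = 1.5799 bits/symbol


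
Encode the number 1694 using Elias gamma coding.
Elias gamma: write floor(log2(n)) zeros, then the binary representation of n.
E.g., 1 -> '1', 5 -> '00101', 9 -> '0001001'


num_bits = floor(log2(1694)) + 1 = 11
leading_zeros = num_bits - 1 = 10
binary(1694) = 11010011110

Elias gamma(1694) = '0000000000' + '11010011110' = 000000000011010011110 (21 bits)


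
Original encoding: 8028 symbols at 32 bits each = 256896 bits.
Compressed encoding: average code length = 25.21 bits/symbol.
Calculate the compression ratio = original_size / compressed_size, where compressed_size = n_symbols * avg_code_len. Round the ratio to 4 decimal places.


original_size = n_symbols * orig_bits = 8028 * 32 = 256896 bits
compressed_size = n_symbols * avg_code_len = 8028 * 25.21 = 202385.88 bits
ratio = original_size / compressed_size = 256896 / 202385.88 = 1.2693

Compression ratio = 1.2693


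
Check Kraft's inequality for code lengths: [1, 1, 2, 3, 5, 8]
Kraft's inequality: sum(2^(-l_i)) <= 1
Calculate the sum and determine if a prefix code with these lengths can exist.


Sum = 2^(-1) + 2^(-1) + 2^(-2) + 2^(-3) + 2^(-5) + 2^(-8)
    = 0.5 + 0.5 + 0.25 + 0.125 + 0.03125 + 0.00390625
    = 361/256 = 1.41015625
Since 1.41015625 > 1, Kraft's inequality is NOT satisfied.
A prefix code with these lengths CANNOT exist.

Kraft sum = 1.41015625. Not satisfied.


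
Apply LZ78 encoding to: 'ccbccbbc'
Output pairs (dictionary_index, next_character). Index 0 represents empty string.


LZ78 encoding steps:
Dictionary: {0: ''}
Step 1: w='' (idx 0), next='c' -> output (0, 'c'), add 'c' as idx 1
Step 2: w='c' (idx 1), next='b' -> output (1, 'b'), add 'cb' as idx 2
Step 3: w='c' (idx 1), next='c' -> output (1, 'c'), add 'cc' as idx 3
Step 4: w='' (idx 0), next='b' -> output (0, 'b'), add 'b' as idx 4
Step 5: w='b' (idx 4), next='c' -> output (4, 'c'), add 'bc' as idx 5


Encoded: [(0, 'c'), (1, 'b'), (1, 'c'), (0, 'b'), (4, 'c')]


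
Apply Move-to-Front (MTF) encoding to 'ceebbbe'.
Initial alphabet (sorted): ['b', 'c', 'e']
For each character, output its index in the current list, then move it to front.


MTF encoding:
'c': index 1 in ['b', 'c', 'e'] -> ['c', 'b', 'e']
'e': index 2 in ['c', 'b', 'e'] -> ['e', 'c', 'b']
'e': index 0 in ['e', 'c', 'b'] -> ['e', 'c', 'b']
'b': index 2 in ['e', 'c', 'b'] -> ['b', 'e', 'c']
'b': index 0 in ['b', 'e', 'c'] -> ['b', 'e', 'c']
'b': index 0 in ['b', 'e', 'c'] -> ['b', 'e', 'c']
'e': index 1 in ['b', 'e', 'c'] -> ['e', 'b', 'c']


Output: [1, 2, 0, 2, 0, 0, 1]


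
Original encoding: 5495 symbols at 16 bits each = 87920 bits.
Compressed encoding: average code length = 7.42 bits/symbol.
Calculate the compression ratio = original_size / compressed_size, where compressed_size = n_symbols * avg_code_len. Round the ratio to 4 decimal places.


original_size = n_symbols * orig_bits = 5495 * 16 = 87920 bits
compressed_size = n_symbols * avg_code_len = 5495 * 7.42 = 40772.9 bits
ratio = original_size / compressed_size = 87920 / 40772.9 = 2.1563

Compression ratio = 2.1563


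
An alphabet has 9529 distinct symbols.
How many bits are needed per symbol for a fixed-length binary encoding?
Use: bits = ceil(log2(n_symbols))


log2(9529) = 13.2181
Bracket: 2^13 = 8192 < 9529 <= 2^14 = 16384
So ceil(log2(9529)) = 14

bits = ceil(log2(9529)) = ceil(13.2181) = 14 bits


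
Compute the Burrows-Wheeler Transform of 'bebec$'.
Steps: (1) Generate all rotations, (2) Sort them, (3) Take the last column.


Rotations (sorted):
  0: $bebec -> last char: c
  1: bebec$ -> last char: $
  2: bec$be -> last char: e
  3: c$bebe -> last char: e
  4: ebec$b -> last char: b
  5: ec$beb -> last char: b


BWT = c$eebb


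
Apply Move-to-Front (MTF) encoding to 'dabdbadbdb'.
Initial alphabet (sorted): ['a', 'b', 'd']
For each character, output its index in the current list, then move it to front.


MTF encoding:
'd': index 2 in ['a', 'b', 'd'] -> ['d', 'a', 'b']
'a': index 1 in ['d', 'a', 'b'] -> ['a', 'd', 'b']
'b': index 2 in ['a', 'd', 'b'] -> ['b', 'a', 'd']
'd': index 2 in ['b', 'a', 'd'] -> ['d', 'b', 'a']
'b': index 1 in ['d', 'b', 'a'] -> ['b', 'd', 'a']
'a': index 2 in ['b', 'd', 'a'] -> ['a', 'b', 'd']
'd': index 2 in ['a', 'b', 'd'] -> ['d', 'a', 'b']
'b': index 2 in ['d', 'a', 'b'] -> ['b', 'd', 'a']
'd': index 1 in ['b', 'd', 'a'] -> ['d', 'b', 'a']
'b': index 1 in ['d', 'b', 'a'] -> ['b', 'd', 'a']


Output: [2, 1, 2, 2, 1, 2, 2, 2, 1, 1]


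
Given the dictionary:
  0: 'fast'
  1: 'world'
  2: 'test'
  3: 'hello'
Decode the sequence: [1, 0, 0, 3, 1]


Look up each index in the dictionary:
  1 -> 'world'
  0 -> 'fast'
  0 -> 'fast'
  3 -> 'hello'
  1 -> 'world'

Decoded: "world fast fast hello world"


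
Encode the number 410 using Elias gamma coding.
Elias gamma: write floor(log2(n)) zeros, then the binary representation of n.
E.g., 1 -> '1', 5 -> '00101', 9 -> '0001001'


num_bits = floor(log2(410)) + 1 = 9
leading_zeros = num_bits - 1 = 8
binary(410) = 110011010

Elias gamma(410) = '00000000' + '110011010' = 00000000110011010 (17 bits)


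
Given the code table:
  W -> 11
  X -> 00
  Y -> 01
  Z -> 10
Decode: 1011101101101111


Decoding:
10 -> Z
11 -> W
10 -> Z
11 -> W
01 -> Y
10 -> Z
11 -> W
11 -> W


Result: ZWZWYZWW


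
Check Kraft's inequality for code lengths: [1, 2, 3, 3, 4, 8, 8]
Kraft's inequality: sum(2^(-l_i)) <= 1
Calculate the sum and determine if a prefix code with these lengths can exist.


Sum = 2^(-1) + 2^(-2) + 2^(-3) + 2^(-3) + 2^(-4) + 2^(-8) + 2^(-8)
    = 0.5 + 0.25 + 0.125 + 0.125 + 0.0625 + 0.00390625 + 0.00390625
    = 274/256 = 1.0703125
Since 1.0703125 > 1, Kraft's inequality is NOT satisfied.
A prefix code with these lengths CANNOT exist.

Kraft sum = 1.0703125. Not satisfied.


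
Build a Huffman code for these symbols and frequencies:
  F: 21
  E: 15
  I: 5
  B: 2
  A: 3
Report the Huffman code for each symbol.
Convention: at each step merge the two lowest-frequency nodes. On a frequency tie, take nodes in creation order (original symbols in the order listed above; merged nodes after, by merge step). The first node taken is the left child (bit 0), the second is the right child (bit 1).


Huffman tree construction:
Step 1: Merge B(2) + A(3) = 5
Step 2: Merge I(5) + (B+A)(5) = 10
Step 3: Merge (I+(B+A))(10) + E(15) = 25
Step 4: Merge F(21) + ((I+(B+A))+E)(25) = 46
Read each symbol's code off the tree from the root (left child = 0, right child = 1).

Codes:
  F: 0 (length 1)
  E: 11 (length 2)
  I: 100 (length 3)
  B: 1010 (length 4)
  A: 1011 (length 4)
Average code length: 86/46 = 1.8696 bits/symbol


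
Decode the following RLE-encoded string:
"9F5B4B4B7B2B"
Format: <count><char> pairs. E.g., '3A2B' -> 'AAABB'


Expanding each <count><char> pair:
  9F -> 'FFFFFFFFF'
  5B -> 'BBBBB'
  4B -> 'BBBB'
  4B -> 'BBBB'
  7B -> 'BBBBBBB'
  2B -> 'BB'

Decoded = FFFFFFFFFBBBBBBBBBBBBBBBBBBBBBB


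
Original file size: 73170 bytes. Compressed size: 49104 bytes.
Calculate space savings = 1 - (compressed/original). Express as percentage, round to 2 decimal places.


ratio = compressed/original = 49104/73170 = 0.671095
savings = 1 - ratio = 1 - 0.671095 = 0.328905
as a percentage: 0.328905 * 100 = 32.89%

Space savings = 1 - 49104/73170 = 32.89%


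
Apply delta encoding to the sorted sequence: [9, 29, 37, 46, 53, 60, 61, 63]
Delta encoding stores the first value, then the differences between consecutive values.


First value: 9
Deltas:
  29 - 9 = 20
  37 - 29 = 8
  46 - 37 = 9
  53 - 46 = 7
  60 - 53 = 7
  61 - 60 = 1
  63 - 61 = 2


Delta encoded: [9, 20, 8, 9, 7, 7, 1, 2]


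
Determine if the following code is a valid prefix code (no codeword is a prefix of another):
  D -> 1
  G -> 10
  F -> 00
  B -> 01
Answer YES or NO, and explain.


Checking each pair (does one codeword prefix another?):
  D='1' vs G='10': prefix -- VIOLATION

NO -- this is NOT a valid prefix code. D (1) is a prefix of G (10).


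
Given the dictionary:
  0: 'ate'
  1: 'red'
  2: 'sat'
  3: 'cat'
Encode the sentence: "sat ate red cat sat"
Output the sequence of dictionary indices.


Look up each word in the dictionary:
  'sat' -> 2
  'ate' -> 0
  'red' -> 1
  'cat' -> 3
  'sat' -> 2

Encoded: [2, 0, 1, 3, 2]


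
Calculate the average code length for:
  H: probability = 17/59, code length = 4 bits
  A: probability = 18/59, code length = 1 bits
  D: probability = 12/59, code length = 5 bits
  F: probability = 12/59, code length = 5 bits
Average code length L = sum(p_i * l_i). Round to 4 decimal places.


Weighted contributions p_i * l_i:
  H: (17/59) * 4 = 68/59
  A: (18/59) * 1 = 18/59
  D: (12/59) * 5 = 60/59
  F: (12/59) * 5 = 60/59
Sum = (68 + 18 + 60 + 60)/59 = 206/59

L = 206/59 = 3.4915 bits/symbol


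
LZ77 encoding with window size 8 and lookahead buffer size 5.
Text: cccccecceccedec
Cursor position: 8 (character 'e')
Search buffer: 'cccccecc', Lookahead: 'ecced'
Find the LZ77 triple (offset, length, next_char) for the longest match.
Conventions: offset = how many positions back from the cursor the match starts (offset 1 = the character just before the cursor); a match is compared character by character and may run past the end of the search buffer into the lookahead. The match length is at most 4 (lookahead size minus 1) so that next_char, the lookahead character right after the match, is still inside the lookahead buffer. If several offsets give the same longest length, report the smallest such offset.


Try each offset into the search buffer:
  offset=1 (pos 7, char 'c'): match length 0
  offset=2 (pos 6, char 'c'): match length 0
  offset=3 (pos 5, char 'e'): match length 4
  offset=4 (pos 4, char 'c'): match length 0
  offset=5 (pos 3, char 'c'): match length 0
  offset=6 (pos 2, char 'c'): match length 0
  offset=7 (pos 1, char 'c'): match length 0
  offset=8 (pos 0, char 'c'): match length 0
Longest match has length 4 at offset 3.
next_char = character at position 8 + 4 = 12 -> 'd'

Best match: offset=3, length=4 (matching 'ecce' starting at position 5)
LZ77 triple: (3, 4, 'd')


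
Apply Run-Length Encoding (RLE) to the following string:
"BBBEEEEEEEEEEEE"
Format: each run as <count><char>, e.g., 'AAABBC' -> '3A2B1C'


Scanning runs left to right:
  i=0: run of 'B' x 3 -> '3B'
  i=3: run of 'E' x 12 -> '12E'

RLE = 3B12E


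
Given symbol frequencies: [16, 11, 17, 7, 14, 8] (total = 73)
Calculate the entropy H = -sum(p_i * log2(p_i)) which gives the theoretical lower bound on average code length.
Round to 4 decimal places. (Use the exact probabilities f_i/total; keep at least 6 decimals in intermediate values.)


Per-symbol terms -p_i * log2(p_i) with p_i = f_i/73:
  p = 16/73 = 0.219178: log2(p) = -2.189825, -p*log2(p) = 0.479962
  p = 11/73 = 0.150685: log2(p) = -2.730393, -p*log2(p) = 0.411429
  p = 17/73 = 0.232877: log2(p) = -2.102362, -p*log2(p) = 0.489591
  p = 7/73 = 0.095890: log2(p) = -3.382470, -p*log2(p) = 0.324346
  p = 14/73 = 0.191781: log2(p) = -2.382470, -p*log2(p) = 0.456912
  p = 8/73 = 0.109589: log2(p) = -3.189825, -p*log2(p) = 0.349570
H = 0.479962 + 0.411429 + 0.489591 + 0.324346 + 0.456912 + 0.349570 = 2.511810

H = 2.5118 bits/symbol


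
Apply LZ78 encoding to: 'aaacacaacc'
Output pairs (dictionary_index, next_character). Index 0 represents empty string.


LZ78 encoding steps:
Dictionary: {0: ''}
Step 1: w='' (idx 0), next='a' -> output (0, 'a'), add 'a' as idx 1
Step 2: w='a' (idx 1), next='a' -> output (1, 'a'), add 'aa' as idx 2
Step 3: w='' (idx 0), next='c' -> output (0, 'c'), add 'c' as idx 3
Step 4: w='a' (idx 1), next='c' -> output (1, 'c'), add 'ac' as idx 4
Step 5: w='aa' (idx 2), next='c' -> output (2, 'c'), add 'aac' as idx 5
Step 6: w='c' (idx 3), end of input -> output (3, '')


Encoded: [(0, 'a'), (1, 'a'), (0, 'c'), (1, 'c'), (2, 'c'), (3, '')]


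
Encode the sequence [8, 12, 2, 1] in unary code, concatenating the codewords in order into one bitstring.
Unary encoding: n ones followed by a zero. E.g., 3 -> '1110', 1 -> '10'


Encode each number as n ones followed by a terminating 0:
  8 -> 111111110 (9 bits)
  12 -> 1111111111110 (13 bits)
  2 -> 110 (3 bits)
  1 -> 10 (2 bits)
Total length = 9 + 13 + 3 + 2 = 27 bits.

Unary([8, 12, 2, 1]) = 111111110111111111111011010 (27 bits)


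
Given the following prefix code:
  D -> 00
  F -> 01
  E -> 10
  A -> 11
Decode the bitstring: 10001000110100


Decoding step by step:
Bits 10 -> E
Bits 00 -> D
Bits 10 -> E
Bits 00 -> D
Bits 11 -> A
Bits 01 -> F
Bits 00 -> D


Decoded message: EDEDAFD


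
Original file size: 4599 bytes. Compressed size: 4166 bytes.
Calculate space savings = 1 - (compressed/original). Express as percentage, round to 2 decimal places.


ratio = compressed/original = 4166/4599 = 0.905849
savings = 1 - ratio = 1 - 0.905849 = 0.094151
as a percentage: 0.094151 * 100 = 9.42%

Space savings = 1 - 4166/4599 = 9.42%


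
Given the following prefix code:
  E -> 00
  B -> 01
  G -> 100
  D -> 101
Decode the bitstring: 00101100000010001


Decoding step by step:
Bits 00 -> E
Bits 101 -> D
Bits 100 -> G
Bits 00 -> E
Bits 00 -> E
Bits 100 -> G
Bits 01 -> B


Decoded message: EDGEEGB


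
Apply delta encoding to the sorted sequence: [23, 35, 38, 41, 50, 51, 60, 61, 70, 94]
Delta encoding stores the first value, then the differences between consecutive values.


First value: 23
Deltas:
  35 - 23 = 12
  38 - 35 = 3
  41 - 38 = 3
  50 - 41 = 9
  51 - 50 = 1
  60 - 51 = 9
  61 - 60 = 1
  70 - 61 = 9
  94 - 70 = 24


Delta encoded: [23, 12, 3, 3, 9, 1, 9, 1, 9, 24]


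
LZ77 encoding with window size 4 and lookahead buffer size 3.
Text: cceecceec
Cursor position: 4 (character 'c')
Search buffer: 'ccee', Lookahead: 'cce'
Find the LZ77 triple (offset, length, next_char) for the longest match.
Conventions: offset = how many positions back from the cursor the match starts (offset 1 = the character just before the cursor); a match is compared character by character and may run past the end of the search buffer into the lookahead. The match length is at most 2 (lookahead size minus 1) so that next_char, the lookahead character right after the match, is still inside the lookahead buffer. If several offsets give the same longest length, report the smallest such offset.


Try each offset into the search buffer:
  offset=1 (pos 3, char 'e'): match length 0
  offset=2 (pos 2, char 'e'): match length 0
  offset=3 (pos 1, char 'c'): match length 1
  offset=4 (pos 0, char 'c'): match length 2
Longest match has length 2 at offset 4.
next_char = character at position 4 + 2 = 6 -> 'e'

Best match: offset=4, length=2 (matching 'cc' starting at position 0)
LZ77 triple: (4, 2, 'e')


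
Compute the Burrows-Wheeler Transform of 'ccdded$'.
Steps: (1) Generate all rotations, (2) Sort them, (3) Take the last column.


Rotations (sorted):
  0: $ccdded -> last char: d
  1: ccdded$ -> last char: $
  2: cdded$c -> last char: c
  3: d$ccdde -> last char: e
  4: dded$cc -> last char: c
  5: ded$ccd -> last char: d
  6: ed$ccdd -> last char: d


BWT = d$cecdd


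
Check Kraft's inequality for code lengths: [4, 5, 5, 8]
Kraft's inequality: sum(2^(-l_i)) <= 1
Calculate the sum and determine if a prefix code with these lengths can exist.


Sum = 2^(-4) + 2^(-5) + 2^(-5) + 2^(-8)
    = 0.0625 + 0.03125 + 0.03125 + 0.00390625
    = 33/256 = 0.12890625
Since 0.12890625 <= 1, Kraft's inequality IS satisfied.
A prefix code with these lengths CAN exist.

Kraft sum = 0.12890625. Satisfied.


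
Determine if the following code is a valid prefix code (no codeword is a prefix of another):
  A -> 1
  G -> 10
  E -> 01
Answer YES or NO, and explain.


Checking each pair (does one codeword prefix another?):
  A='1' vs G='10': prefix -- VIOLATION

NO -- this is NOT a valid prefix code. A (1) is a prefix of G (10).


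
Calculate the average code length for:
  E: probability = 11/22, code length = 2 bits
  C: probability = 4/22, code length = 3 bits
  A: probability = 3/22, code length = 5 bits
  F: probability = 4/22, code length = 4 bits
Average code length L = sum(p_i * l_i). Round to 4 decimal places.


Weighted contributions p_i * l_i:
  E: (11/22) * 2 = 22/22
  C: (4/22) * 3 = 12/22
  A: (3/22) * 5 = 15/22
  F: (4/22) * 4 = 16/22
Sum = (22 + 12 + 15 + 16)/22 = 65/22

L = 65/22 = 2.9545 bits/symbol


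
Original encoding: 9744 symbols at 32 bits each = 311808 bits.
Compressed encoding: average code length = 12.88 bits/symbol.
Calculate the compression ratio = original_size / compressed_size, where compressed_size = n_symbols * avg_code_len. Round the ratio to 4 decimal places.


original_size = n_symbols * orig_bits = 9744 * 32 = 311808 bits
compressed_size = n_symbols * avg_code_len = 9744 * 12.88 = 125502.72 bits
ratio = original_size / compressed_size = 311808 / 125502.72 = 2.4845

Compression ratio = 2.4845
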